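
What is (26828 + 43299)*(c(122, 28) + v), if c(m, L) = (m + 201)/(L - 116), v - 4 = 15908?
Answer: 98173101491/88 ≈ 1.1156e+9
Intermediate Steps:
v = 15912 (v = 4 + 15908 = 15912)
c(m, L) = (201 + m)/(-116 + L)
(26828 + 43299)*(c(122, 28) + v) = (26828 + 43299)*((201 + 122)/(-116 + 28) + 15912) = 70127*(323/(-88) + 15912) = 70127*(-1/88*323 + 15912) = 70127*(-323/88 + 15912) = 70127*(1399933/88) = 98173101491/88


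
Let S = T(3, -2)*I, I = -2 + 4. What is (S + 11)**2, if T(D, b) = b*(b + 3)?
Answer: 49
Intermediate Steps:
I = 2
T(D, b) = b*(3 + b)
S = -4 (S = -2*(3 - 2)*2 = -2*1*2 = -2*2 = -4)
(S + 11)**2 = (-4 + 11)**2 = 7**2 = 49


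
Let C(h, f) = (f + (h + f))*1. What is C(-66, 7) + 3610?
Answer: 3558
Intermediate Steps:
C(h, f) = h + 2*f (C(h, f) = (f + (f + h))*1 = (h + 2*f)*1 = h + 2*f)
C(-66, 7) + 3610 = (-66 + 2*7) + 3610 = (-66 + 14) + 3610 = -52 + 3610 = 3558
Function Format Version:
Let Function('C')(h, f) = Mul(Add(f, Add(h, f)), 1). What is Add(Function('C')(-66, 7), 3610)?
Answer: 3558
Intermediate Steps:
Function('C')(h, f) = Add(h, Mul(2, f)) (Function('C')(h, f) = Mul(Add(f, Add(f, h)), 1) = Mul(Add(h, Mul(2, f)), 1) = Add(h, Mul(2, f)))
Add(Function('C')(-66, 7), 3610) = Add(Add(-66, Mul(2, 7)), 3610) = Add(Add(-66, 14), 3610) = Add(-52, 3610) = 3558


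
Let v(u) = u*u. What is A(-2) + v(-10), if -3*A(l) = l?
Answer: 302/3 ≈ 100.67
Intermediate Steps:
v(u) = u**2
A(l) = -l/3
A(-2) + v(-10) = -1/3*(-2) + (-10)**2 = 2/3 + 100 = 302/3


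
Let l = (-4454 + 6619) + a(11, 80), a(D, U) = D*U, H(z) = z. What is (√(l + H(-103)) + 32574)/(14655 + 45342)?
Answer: 10858/19999 + √2942/59997 ≈ 0.54383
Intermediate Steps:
l = 3045 (l = (-4454 + 6619) + 11*80 = 2165 + 880 = 3045)
(√(l + H(-103)) + 32574)/(14655 + 45342) = (√(3045 - 103) + 32574)/(14655 + 45342) = (√2942 + 32574)/59997 = (32574 + √2942)*(1/59997) = 10858/19999 + √2942/59997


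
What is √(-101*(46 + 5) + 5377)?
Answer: √226 ≈ 15.033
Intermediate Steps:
√(-101*(46 + 5) + 5377) = √(-101*51 + 5377) = √(-5151 + 5377) = √226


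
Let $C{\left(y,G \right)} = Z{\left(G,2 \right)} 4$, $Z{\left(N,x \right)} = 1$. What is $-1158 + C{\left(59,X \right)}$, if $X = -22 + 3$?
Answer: $-1154$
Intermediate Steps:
$X = -19$
$C{\left(y,G \right)} = 4$ ($C{\left(y,G \right)} = 1 \cdot 4 = 4$)
$-1158 + C{\left(59,X \right)} = -1158 + 4 = -1154$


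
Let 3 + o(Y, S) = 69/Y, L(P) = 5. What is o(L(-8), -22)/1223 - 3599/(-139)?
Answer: 22015391/849985 ≈ 25.901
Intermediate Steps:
o(Y, S) = -3 + 69/Y
o(L(-8), -22)/1223 - 3599/(-139) = (-3 + 69/5)/1223 - 3599/(-139) = (-3 + 69*(⅕))*(1/1223) - 3599*(-1/139) = (-3 + 69/5)*(1/1223) + 3599/139 = (54/5)*(1/1223) + 3599/139 = 54/6115 + 3599/139 = 22015391/849985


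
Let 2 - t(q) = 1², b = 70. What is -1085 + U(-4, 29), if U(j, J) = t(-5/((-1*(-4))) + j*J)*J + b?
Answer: -986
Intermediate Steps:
t(q) = 1 (t(q) = 2 - 1*1² = 2 - 1*1 = 2 - 1 = 1)
U(j, J) = 70 + J (U(j, J) = 1*J + 70 = J + 70 = 70 + J)
-1085 + U(-4, 29) = -1085 + (70 + 29) = -1085 + 99 = -986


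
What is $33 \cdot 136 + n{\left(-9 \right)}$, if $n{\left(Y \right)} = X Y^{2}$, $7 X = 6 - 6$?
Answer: $4488$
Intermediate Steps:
$X = 0$ ($X = \frac{6 - 6}{7} = \frac{1}{7} \cdot 0 = 0$)
$n{\left(Y \right)} = 0$ ($n{\left(Y \right)} = 0 Y^{2} = 0$)
$33 \cdot 136 + n{\left(-9 \right)} = 33 \cdot 136 + 0 = 4488 + 0 = 4488$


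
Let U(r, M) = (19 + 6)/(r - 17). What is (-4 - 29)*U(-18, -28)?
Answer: 165/7 ≈ 23.571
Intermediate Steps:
U(r, M) = 25/(-17 + r)
(-4 - 29)*U(-18, -28) = (-4 - 29)*(25/(-17 - 18)) = -825/(-35) = -825*(-1)/35 = -33*(-5/7) = 165/7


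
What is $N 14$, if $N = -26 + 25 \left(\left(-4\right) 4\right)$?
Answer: $-5964$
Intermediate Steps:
$N = -426$ ($N = -26 + 25 \left(-16\right) = -26 - 400 = -426$)
$N 14 = \left(-426\right) 14 = -5964$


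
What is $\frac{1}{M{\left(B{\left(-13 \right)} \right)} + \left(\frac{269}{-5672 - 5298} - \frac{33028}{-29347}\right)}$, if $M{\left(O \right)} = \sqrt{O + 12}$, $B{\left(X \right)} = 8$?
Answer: $- \frac{114101673123174030}{1947247826406346511} + \frac{207286335961656200 \sqrt{5}}{1947247826406346511} \approx 0.17944$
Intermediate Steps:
$M{\left(O \right)} = \sqrt{12 + O}$
$\frac{1}{M{\left(B{\left(-13 \right)} \right)} + \left(\frac{269}{-5672 - 5298} - \frac{33028}{-29347}\right)} = \frac{1}{\sqrt{12 + 8} + \left(\frac{269}{-5672 - 5298} - \frac{33028}{-29347}\right)} = \frac{1}{\sqrt{20} + \left(\frac{269}{-10970} - - \frac{33028}{29347}\right)} = \frac{1}{2 \sqrt{5} + \left(269 \left(- \frac{1}{10970}\right) + \frac{33028}{29347}\right)} = \frac{1}{2 \sqrt{5} + \left(- \frac{269}{10970} + \frac{33028}{29347}\right)} = \frac{1}{2 \sqrt{5} + \frac{354422817}{321936590}} = \frac{1}{\frac{354422817}{321936590} + 2 \sqrt{5}}$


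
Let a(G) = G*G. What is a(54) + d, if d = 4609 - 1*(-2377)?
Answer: 9902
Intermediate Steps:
a(G) = G²
d = 6986 (d = 4609 + 2377 = 6986)
a(54) + d = 54² + 6986 = 2916 + 6986 = 9902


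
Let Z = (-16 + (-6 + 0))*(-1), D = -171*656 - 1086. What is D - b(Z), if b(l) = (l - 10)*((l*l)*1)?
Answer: -119070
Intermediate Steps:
D = -113262 (D = -112176 - 1086 = -113262)
Z = 22 (Z = (-16 - 6)*(-1) = -22*(-1) = 22)
b(l) = l²*(-10 + l) (b(l) = (-10 + l)*(l²*1) = (-10 + l)*l² = l²*(-10 + l))
D - b(Z) = -113262 - 22²*(-10 + 22) = -113262 - 484*12 = -113262 - 1*5808 = -113262 - 5808 = -119070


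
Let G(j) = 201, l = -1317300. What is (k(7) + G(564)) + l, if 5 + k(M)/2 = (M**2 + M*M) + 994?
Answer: -1314925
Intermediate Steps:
k(M) = 1978 + 4*M**2 (k(M) = -10 + 2*((M**2 + M*M) + 994) = -10 + 2*((M**2 + M**2) + 994) = -10 + 2*(2*M**2 + 994) = -10 + 2*(994 + 2*M**2) = -10 + (1988 + 4*M**2) = 1978 + 4*M**2)
(k(7) + G(564)) + l = ((1978 + 4*7**2) + 201) - 1317300 = ((1978 + 4*49) + 201) - 1317300 = ((1978 + 196) + 201) - 1317300 = (2174 + 201) - 1317300 = 2375 - 1317300 = -1314925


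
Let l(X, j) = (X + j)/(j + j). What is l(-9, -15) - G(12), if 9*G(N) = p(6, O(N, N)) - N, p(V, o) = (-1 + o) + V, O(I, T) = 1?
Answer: 22/15 ≈ 1.4667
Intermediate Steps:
l(X, j) = (X + j)/(2*j) (l(X, j) = (X + j)/((2*j)) = (X + j)*(1/(2*j)) = (X + j)/(2*j))
p(V, o) = -1 + V + o
G(N) = 2/3 - N/9 (G(N) = ((-1 + 6 + 1) - N)/9 = (6 - N)/9 = 2/3 - N/9)
l(-9, -15) - G(12) = (1/2)*(-9 - 15)/(-15) - (2/3 - 1/9*12) = (1/2)*(-1/15)*(-24) - (2/3 - 4/3) = 4/5 - 1*(-2/3) = 4/5 + 2/3 = 22/15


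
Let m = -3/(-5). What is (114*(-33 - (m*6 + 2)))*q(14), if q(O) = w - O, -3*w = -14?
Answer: 205352/5 ≈ 41070.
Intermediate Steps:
w = 14/3 (w = -1/3*(-14) = 14/3 ≈ 4.6667)
m = 3/5 (m = -3*(-1/5) = 3/5 ≈ 0.60000)
q(O) = 14/3 - O
(114*(-33 - (m*6 + 2)))*q(14) = (114*(-33 - ((3/5)*6 + 2)))*(14/3 - 1*14) = (114*(-33 - (18/5 + 2)))*(14/3 - 14) = (114*(-33 - 1*28/5))*(-28/3) = (114*(-33 - 28/5))*(-28/3) = (114*(-193/5))*(-28/3) = -22002/5*(-28/3) = 205352/5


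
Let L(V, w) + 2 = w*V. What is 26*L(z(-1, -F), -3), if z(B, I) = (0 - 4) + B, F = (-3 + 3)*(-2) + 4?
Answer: 338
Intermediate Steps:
F = 4 (F = 0*(-2) + 4 = 0 + 4 = 4)
z(B, I) = -4 + B
L(V, w) = -2 + V*w (L(V, w) = -2 + w*V = -2 + V*w)
26*L(z(-1, -F), -3) = 26*(-2 + (-4 - 1)*(-3)) = 26*(-2 - 5*(-3)) = 26*(-2 + 15) = 26*13 = 338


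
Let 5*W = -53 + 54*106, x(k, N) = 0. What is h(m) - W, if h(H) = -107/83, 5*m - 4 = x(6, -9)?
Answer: -471228/415 ≈ -1135.5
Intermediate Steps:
m = 4/5 (m = 4/5 + (1/5)*0 = 4/5 + 0 = 4/5 ≈ 0.80000)
h(H) = -107/83 (h(H) = -107*1/83 = -107/83)
W = 5671/5 (W = (-53 + 54*106)/5 = (-53 + 5724)/5 = (1/5)*5671 = 5671/5 ≈ 1134.2)
h(m) - W = -107/83 - 1*5671/5 = -107/83 - 5671/5 = -471228/415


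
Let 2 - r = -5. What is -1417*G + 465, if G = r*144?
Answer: -1427871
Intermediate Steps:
r = 7 (r = 2 - 1*(-5) = 2 + 5 = 7)
G = 1008 (G = 7*144 = 1008)
-1417*G + 465 = -1417*1008 + 465 = -1428336 + 465 = -1427871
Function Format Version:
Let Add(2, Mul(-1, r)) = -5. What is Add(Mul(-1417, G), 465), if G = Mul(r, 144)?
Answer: -1427871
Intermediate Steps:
r = 7 (r = Add(2, Mul(-1, -5)) = Add(2, 5) = 7)
G = 1008 (G = Mul(7, 144) = 1008)
Add(Mul(-1417, G), 465) = Add(Mul(-1417, 1008), 465) = Add(-1428336, 465) = -1427871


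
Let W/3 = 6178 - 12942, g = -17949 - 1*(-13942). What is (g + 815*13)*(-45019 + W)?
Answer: -430268868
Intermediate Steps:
g = -4007 (g = -17949 + 13942 = -4007)
W = -20292 (W = 3*(6178 - 12942) = 3*(-6764) = -20292)
(g + 815*13)*(-45019 + W) = (-4007 + 815*13)*(-45019 - 20292) = (-4007 + 10595)*(-65311) = 6588*(-65311) = -430268868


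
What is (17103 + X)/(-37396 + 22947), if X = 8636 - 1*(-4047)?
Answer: -29786/14449 ≈ -2.0615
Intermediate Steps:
X = 12683 (X = 8636 + 4047 = 12683)
(17103 + X)/(-37396 + 22947) = (17103 + 12683)/(-37396 + 22947) = 29786/(-14449) = 29786*(-1/14449) = -29786/14449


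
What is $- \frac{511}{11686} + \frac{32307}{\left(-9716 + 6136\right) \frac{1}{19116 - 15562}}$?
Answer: $- \frac{167722196861}{5229485} \approx -32072.0$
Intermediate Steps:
$- \frac{511}{11686} + \frac{32307}{\left(-9716 + 6136\right) \frac{1}{19116 - 15562}} = \left(-511\right) \frac{1}{11686} + \frac{32307}{\left(-3580\right) \frac{1}{3554}} = - \frac{511}{11686} + \frac{32307}{\left(-3580\right) \frac{1}{3554}} = - \frac{511}{11686} + \frac{32307}{- \frac{1790}{1777}} = - \frac{511}{11686} + 32307 \left(- \frac{1777}{1790}\right) = - \frac{511}{11686} - \frac{57409539}{1790} = - \frac{167722196861}{5229485}$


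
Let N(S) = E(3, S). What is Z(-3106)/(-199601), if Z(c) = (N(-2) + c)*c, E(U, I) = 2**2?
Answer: -9634812/199601 ≈ -48.270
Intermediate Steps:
E(U, I) = 4
N(S) = 4
Z(c) = c*(4 + c) (Z(c) = (4 + c)*c = c*(4 + c))
Z(-3106)/(-199601) = -3106*(4 - 3106)/(-199601) = -3106*(-3102)*(-1/199601) = 9634812*(-1/199601) = -9634812/199601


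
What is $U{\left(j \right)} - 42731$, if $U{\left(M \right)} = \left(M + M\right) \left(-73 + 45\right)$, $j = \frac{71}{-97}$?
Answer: $- \frac{4140931}{97} \approx -42690.0$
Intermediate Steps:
$j = - \frac{71}{97}$ ($j = 71 \left(- \frac{1}{97}\right) = - \frac{71}{97} \approx -0.73196$)
$U{\left(M \right)} = - 56 M$ ($U{\left(M \right)} = 2 M \left(-28\right) = - 56 M$)
$U{\left(j \right)} - 42731 = \left(-56\right) \left(- \frac{71}{97}\right) - 42731 = \frac{3976}{97} - 42731 = - \frac{4140931}{97}$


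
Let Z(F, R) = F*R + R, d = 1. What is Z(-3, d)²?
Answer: 4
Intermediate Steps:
Z(F, R) = R + F*R
Z(-3, d)² = (1*(1 - 3))² = (1*(-2))² = (-2)² = 4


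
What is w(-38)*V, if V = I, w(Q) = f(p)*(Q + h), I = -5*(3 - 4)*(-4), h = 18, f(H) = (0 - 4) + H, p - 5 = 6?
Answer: 2800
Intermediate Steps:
p = 11 (p = 5 + 6 = 11)
f(H) = -4 + H
I = -20 (I = -(-5)*(-4) = -5*4 = -20)
w(Q) = 126 + 7*Q (w(Q) = (-4 + 11)*(Q + 18) = 7*(18 + Q) = 126 + 7*Q)
V = -20
w(-38)*V = (126 + 7*(-38))*(-20) = (126 - 266)*(-20) = -140*(-20) = 2800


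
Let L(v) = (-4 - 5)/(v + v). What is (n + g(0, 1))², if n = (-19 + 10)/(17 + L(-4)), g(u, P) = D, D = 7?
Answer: 889249/21025 ≈ 42.295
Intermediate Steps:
L(v) = -9/(2*v) (L(v) = -9*1/(2*v) = -9/(2*v))
g(u, P) = 7
n = -72/145 (n = (-19 + 10)/(17 - 9/2/(-4)) = -9/(17 - 9/2*(-¼)) = -9/(17 + 9/8) = -9/145/8 = -9*8/145 = -72/145 ≈ -0.49655)
(n + g(0, 1))² = (-72/145 + 7)² = (943/145)² = 889249/21025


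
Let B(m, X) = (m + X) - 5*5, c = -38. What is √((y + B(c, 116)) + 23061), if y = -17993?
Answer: 3*√569 ≈ 71.561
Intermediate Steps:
B(m, X) = -25 + X + m (B(m, X) = (X + m) - 1*25 = (X + m) - 25 = -25 + X + m)
√((y + B(c, 116)) + 23061) = √((-17993 + (-25 + 116 - 38)) + 23061) = √((-17993 + 53) + 23061) = √(-17940 + 23061) = √5121 = 3*√569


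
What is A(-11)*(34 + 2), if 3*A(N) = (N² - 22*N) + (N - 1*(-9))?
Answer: 4332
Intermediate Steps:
A(N) = 3 - 7*N + N²/3 (A(N) = ((N² - 22*N) + (N - 1*(-9)))/3 = ((N² - 22*N) + (N + 9))/3 = ((N² - 22*N) + (9 + N))/3 = (9 + N² - 21*N)/3 = 3 - 7*N + N²/3)
A(-11)*(34 + 2) = (3 - 7*(-11) + (⅓)*(-11)²)*(34 + 2) = (3 + 77 + (⅓)*121)*36 = (3 + 77 + 121/3)*36 = (361/3)*36 = 4332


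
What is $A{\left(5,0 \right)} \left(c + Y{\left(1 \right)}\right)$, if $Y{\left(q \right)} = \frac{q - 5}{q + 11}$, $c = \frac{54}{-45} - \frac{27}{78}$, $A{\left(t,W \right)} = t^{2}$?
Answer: $- \frac{3665}{78} \approx -46.987$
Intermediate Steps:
$c = - \frac{201}{130}$ ($c = 54 \left(- \frac{1}{45}\right) - \frac{9}{26} = - \frac{6}{5} - \frac{9}{26} = - \frac{201}{130} \approx -1.5462$)
$Y{\left(q \right)} = \frac{-5 + q}{11 + q}$
$A{\left(5,0 \right)} \left(c + Y{\left(1 \right)}\right) = 5^{2} \left(- \frac{201}{130} + \frac{-5 + 1}{11 + 1}\right) = 25 \left(- \frac{201}{130} + \frac{1}{12} \left(-4\right)\right) = 25 \left(- \frac{201}{130} - \frac{1}{3}\right) = 25 \left(- \frac{733}{390}\right) = - \frac{3665}{78}$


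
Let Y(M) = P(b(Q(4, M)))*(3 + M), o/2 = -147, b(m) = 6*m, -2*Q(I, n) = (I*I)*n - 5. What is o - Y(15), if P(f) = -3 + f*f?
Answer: -8946690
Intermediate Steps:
Q(I, n) = 5/2 - n*I²/2 (Q(I, n) = -((I*I)*n - 5)/2 = -(I²*n - 5)/2 = -(n*I² - 5)/2 = -(-5 + n*I²)/2 = 5/2 - n*I²/2)
o = -294 (o = 2*(-147) = -294)
P(f) = -3 + f²
Y(M) = (-3 + (15 - 48*M)²)*(3 + M) (Y(M) = (-3 + (6*(5/2 - ½*M*4²))²)*(3 + M) = (-3 + (6*(5/2 - ½*M*16))²)*(3 + M) = (-3 + (6*(5/2 - 8*M))²)*(3 + M) = (-3 + (15 - 48*M)²)*(3 + M))
o - Y(15) = -294 - 3*(-1 + 3*(-5 + 16*15)²)*(3 + 15) = -294 - 3*(-1 + 3*(-5 + 240)²)*18 = -294 - 3*(-1 + 3*235²)*18 = -294 - 3*(-1 + 3*55225)*18 = -294 - 3*(-1 + 165675)*18 = -294 - 3*165674*18 = -294 - 1*8946396 = -294 - 8946396 = -8946690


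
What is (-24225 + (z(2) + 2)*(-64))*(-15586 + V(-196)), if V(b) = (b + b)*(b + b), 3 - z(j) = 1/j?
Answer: -3384706014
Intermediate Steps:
z(j) = 3 - 1/j
V(b) = 4*b² (V(b) = (2*b)*(2*b) = 4*b²)
(-24225 + (z(2) + 2)*(-64))*(-15586 + V(-196)) = (-24225 + ((3 - 1/2) + 2)*(-64))*(-15586 + 4*(-196)²) = (-24225 + ((3 - 1*½) + 2)*(-64))*(-15586 + 4*38416) = (-24225 + ((3 - ½) + 2)*(-64))*(-15586 + 153664) = (-24225 + (5/2 + 2)*(-64))*138078 = (-24225 + (9/2)*(-64))*138078 = (-24225 - 288)*138078 = -24513*138078 = -3384706014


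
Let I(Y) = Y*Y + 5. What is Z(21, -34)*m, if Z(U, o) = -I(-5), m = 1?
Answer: -30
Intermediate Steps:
I(Y) = 5 + Y**2 (I(Y) = Y**2 + 5 = 5 + Y**2)
Z(U, o) = -30 (Z(U, o) = -(5 + (-5)**2) = -(5 + 25) = -1*30 = -30)
Z(21, -34)*m = -30*1 = -30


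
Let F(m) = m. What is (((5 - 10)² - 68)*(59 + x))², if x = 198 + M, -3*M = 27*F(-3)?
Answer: 149132944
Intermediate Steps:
M = 27 (M = -9*(-3) = -⅓*(-81) = 27)
x = 225 (x = 198 + 27 = 225)
(((5 - 10)² - 68)*(59 + x))² = (((5 - 10)² - 68)*(59 + 225))² = (((-5)² - 68)*284)² = ((25 - 68)*284)² = (-43*284)² = (-12212)² = 149132944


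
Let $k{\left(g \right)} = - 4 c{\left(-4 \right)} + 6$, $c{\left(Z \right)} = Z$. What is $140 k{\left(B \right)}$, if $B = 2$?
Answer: $3080$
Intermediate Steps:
$k{\left(g \right)} = 22$ ($k{\left(g \right)} = \left(-4\right) \left(-4\right) + 6 = 16 + 6 = 22$)
$140 k{\left(B \right)} = 140 \cdot 22 = 3080$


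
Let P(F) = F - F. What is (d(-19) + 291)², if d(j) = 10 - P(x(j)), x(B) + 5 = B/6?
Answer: 90601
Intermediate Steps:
x(B) = -5 + B/6
P(F) = 0
d(j) = 10 (d(j) = 10 - 1*0 = 10 + 0 = 10)
(d(-19) + 291)² = (10 + 291)² = 301² = 90601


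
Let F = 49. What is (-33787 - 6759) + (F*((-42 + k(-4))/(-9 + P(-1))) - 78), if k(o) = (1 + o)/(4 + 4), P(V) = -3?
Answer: -1294431/32 ≈ -40451.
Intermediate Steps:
k(o) = ⅛ + o/8 (k(o) = (1 + o)/8 = (1 + o)*(⅛) = ⅛ + o/8)
(-33787 - 6759) + (F*((-42 + k(-4))/(-9 + P(-1))) - 78) = (-33787 - 6759) + (49*((-42 + (⅛ + (⅛)*(-4)))/(-9 - 3)) - 78) = -40546 + (49*((-42 + (⅛ - ½))/(-12)) - 78) = -40546 + (49*((-42 - 3/8)*(-1/12)) - 78) = -40546 + (49*(-339/8*(-1/12)) - 78) = -40546 + (49*(113/32) - 78) = -40546 + (5537/32 - 78) = -40546 + 3041/32 = -1294431/32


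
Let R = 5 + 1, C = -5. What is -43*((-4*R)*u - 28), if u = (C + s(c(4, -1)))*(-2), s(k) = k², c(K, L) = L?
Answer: 9460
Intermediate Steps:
R = 6
u = 8 (u = (-5 + (-1)²)*(-2) = (-5 + 1)*(-2) = -4*(-2) = 8)
-43*((-4*R)*u - 28) = -43*(-4*6*8 - 28) = -43*(-24*8 - 28) = -43*(-192 - 28) = -43*(-220) = 9460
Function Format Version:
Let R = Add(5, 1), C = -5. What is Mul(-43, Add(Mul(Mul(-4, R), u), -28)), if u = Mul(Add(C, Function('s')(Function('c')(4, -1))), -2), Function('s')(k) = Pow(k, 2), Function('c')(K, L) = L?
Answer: 9460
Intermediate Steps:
R = 6
u = 8 (u = Mul(Add(-5, Pow(-1, 2)), -2) = Mul(Add(-5, 1), -2) = Mul(-4, -2) = 8)
Mul(-43, Add(Mul(Mul(-4, R), u), -28)) = Mul(-43, Add(Mul(Mul(-4, 6), 8), -28)) = Mul(-43, Add(Mul(-24, 8), -28)) = Mul(-43, Add(-192, -28)) = Mul(-43, -220) = 9460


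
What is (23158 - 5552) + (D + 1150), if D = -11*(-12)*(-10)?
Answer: 17436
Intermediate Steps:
D = -1320 (D = 132*(-10) = -1320)
(23158 - 5552) + (D + 1150) = (23158 - 5552) + (-1320 + 1150) = 17606 - 170 = 17436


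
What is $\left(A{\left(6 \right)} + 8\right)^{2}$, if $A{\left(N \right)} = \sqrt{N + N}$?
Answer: $76 + 32 \sqrt{3} \approx 131.43$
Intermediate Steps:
$A{\left(N \right)} = \sqrt{2} \sqrt{N}$ ($A{\left(N \right)} = \sqrt{2 N} = \sqrt{2} \sqrt{N}$)
$\left(A{\left(6 \right)} + 8\right)^{2} = \left(\sqrt{2} \sqrt{6} + 8\right)^{2} = \left(2 \sqrt{3} + 8\right)^{2} = \left(8 + 2 \sqrt{3}\right)^{2}$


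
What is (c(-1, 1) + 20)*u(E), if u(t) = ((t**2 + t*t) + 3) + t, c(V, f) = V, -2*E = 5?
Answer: 247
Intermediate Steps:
E = -5/2 (E = -1/2*5 = -5/2 ≈ -2.5000)
u(t) = 3 + t + 2*t**2 (u(t) = ((t**2 + t**2) + 3) + t = (2*t**2 + 3) + t = (3 + 2*t**2) + t = 3 + t + 2*t**2)
(c(-1, 1) + 20)*u(E) = (-1 + 20)*(3 - 5/2 + 2*(-5/2)**2) = 19*(3 - 5/2 + 2*(25/4)) = 19*(3 - 5/2 + 25/2) = 19*13 = 247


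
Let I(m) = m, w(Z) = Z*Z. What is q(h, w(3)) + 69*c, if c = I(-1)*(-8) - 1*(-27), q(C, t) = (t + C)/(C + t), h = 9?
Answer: 2416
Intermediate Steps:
w(Z) = Z**2
q(C, t) = 1 (q(C, t) = (C + t)/(C + t) = 1)
c = 35 (c = -1*(-8) - 1*(-27) = 8 + 27 = 35)
q(h, w(3)) + 69*c = 1 + 69*35 = 1 + 2415 = 2416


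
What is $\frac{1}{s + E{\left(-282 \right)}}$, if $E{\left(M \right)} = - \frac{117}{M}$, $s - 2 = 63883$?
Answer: $\frac{94}{6005229} \approx 1.5653 \cdot 10^{-5}$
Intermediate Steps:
$s = 63885$ ($s = 2 + 63883 = 63885$)
$\frac{1}{s + E{\left(-282 \right)}} = \frac{1}{63885 - \frac{117}{-282}} = \frac{1}{63885 - - \frac{39}{94}} = \frac{1}{63885 + \frac{39}{94}} = \frac{1}{\frac{6005229}{94}} = \frac{94}{6005229}$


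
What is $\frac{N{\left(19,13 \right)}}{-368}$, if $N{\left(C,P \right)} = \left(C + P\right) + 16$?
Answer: $- \frac{3}{23} \approx -0.13043$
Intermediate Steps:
$N{\left(C,P \right)} = 16 + C + P$
$\frac{N{\left(19,13 \right)}}{-368} = \frac{16 + 19 + 13}{-368} = 48 \left(- \frac{1}{368}\right) = - \frac{3}{23}$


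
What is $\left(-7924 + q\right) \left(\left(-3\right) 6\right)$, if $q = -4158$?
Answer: $217476$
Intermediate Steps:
$\left(-7924 + q\right) \left(\left(-3\right) 6\right) = \left(-7924 - 4158\right) \left(\left(-3\right) 6\right) = \left(-12082\right) \left(-18\right) = 217476$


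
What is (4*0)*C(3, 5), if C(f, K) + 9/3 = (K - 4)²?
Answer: 0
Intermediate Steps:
C(f, K) = -3 + (-4 + K)² (C(f, K) = -3 + (K - 4)² = -3 + (-4 + K)²)
(4*0)*C(3, 5) = (4*0)*(-3 + (-4 + 5)²) = 0*(-3 + 1²) = 0*(-3 + 1) = 0*(-2) = 0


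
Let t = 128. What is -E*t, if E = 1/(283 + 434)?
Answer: -128/717 ≈ -0.17852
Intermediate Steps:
E = 1/717 ≈ 0.0013947
-E*t = -128/717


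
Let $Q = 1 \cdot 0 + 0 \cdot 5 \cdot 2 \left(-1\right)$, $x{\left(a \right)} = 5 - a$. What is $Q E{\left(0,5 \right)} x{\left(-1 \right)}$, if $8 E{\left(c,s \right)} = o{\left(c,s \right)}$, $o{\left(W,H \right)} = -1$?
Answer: $0$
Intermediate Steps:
$E{\left(c,s \right)} = - \frac{1}{8}$ ($E{\left(c,s \right)} = \frac{1}{8} \left(-1\right) = - \frac{1}{8}$)
$Q = 0$ ($Q = 0 + 0 \cdot 2 \left(-1\right) = 0 + 0 \left(-1\right) = 0 + 0 = 0$)
$Q E{\left(0,5 \right)} x{\left(-1 \right)} = 0 \left(- \frac{1}{8}\right) \left(5 - -1\right) = 0 \left(5 + 1\right) = 0 \cdot 6 = 0$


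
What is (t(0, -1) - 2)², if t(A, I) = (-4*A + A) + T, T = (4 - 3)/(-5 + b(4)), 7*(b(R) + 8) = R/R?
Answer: 34969/8100 ≈ 4.3172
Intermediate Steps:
b(R) = -55/7 (b(R) = -8 + (R/R)/7 = -8 + (⅐)*1 = -8 + ⅐ = -55/7)
T = -7/90 (T = (4 - 3)/(-5 - 55/7) = 1/(-90/7) = 1*(-7/90) = -7/90 ≈ -0.077778)
t(A, I) = -7/90 - 3*A (t(A, I) = (-4*A + A) - 7/90 = -3*A - 7/90 = -7/90 - 3*A)
(t(0, -1) - 2)² = ((-7/90 - 3*0) - 2)² = ((-7/90 + 0) - 2)² = (-7/90 - 2)² = (-187/90)² = 34969/8100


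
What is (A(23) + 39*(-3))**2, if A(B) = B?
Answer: 8836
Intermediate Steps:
(A(23) + 39*(-3))**2 = (23 + 39*(-3))**2 = (23 - 117)**2 = (-94)**2 = 8836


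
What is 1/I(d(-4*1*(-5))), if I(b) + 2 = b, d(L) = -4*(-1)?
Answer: 1/2 ≈ 0.50000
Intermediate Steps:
d(L) = 4
I(b) = -2 + b
1/I(d(-4*1*(-5))) = 1/(-2 + 4) = 1/2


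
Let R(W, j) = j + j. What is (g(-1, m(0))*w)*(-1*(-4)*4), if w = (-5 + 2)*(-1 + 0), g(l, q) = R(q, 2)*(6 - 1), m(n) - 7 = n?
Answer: 960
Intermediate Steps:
R(W, j) = 2*j
m(n) = 7 + n
g(l, q) = 20 (g(l, q) = (2*2)*(6 - 1) = 4*5 = 20)
w = 3 (w = -3*(-1) = 3)
(g(-1, m(0))*w)*(-1*(-4)*4) = (20*3)*(-1*(-4)*4) = 60*(4*4) = 60*16 = 960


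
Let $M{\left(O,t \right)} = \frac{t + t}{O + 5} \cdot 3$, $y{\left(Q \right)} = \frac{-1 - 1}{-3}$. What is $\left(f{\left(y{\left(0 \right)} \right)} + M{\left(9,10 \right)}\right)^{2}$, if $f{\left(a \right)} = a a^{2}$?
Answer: $\frac{749956}{35721} \approx 20.995$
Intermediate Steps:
$y{\left(Q \right)} = \frac{2}{3}$ ($y{\left(Q \right)} = \left(-2\right) \left(- \frac{1}{3}\right) = \frac{2}{3}$)
$f{\left(a \right)} = a^{3}$
$M{\left(O,t \right)} = \frac{6 t}{5 + O}$ ($M{\left(O,t \right)} = \frac{2 t}{5 + O} 3 = \frac{6 t}{5 + O}$)
$\left(f{\left(y{\left(0 \right)} \right)} + M{\left(9,10 \right)}\right)^{2} = \left(\left(\frac{2}{3}\right)^{3} + 6 \cdot 10 \frac{1}{5 + 9}\right)^{2} = \left(\frac{8}{27} + 6 \cdot 10 \cdot \frac{1}{14}\right)^{2} = \left(\frac{8}{27} + \frac{30}{7}\right)^{2} = \left(\frac{866}{189}\right)^{2} = \frac{749956}{35721}$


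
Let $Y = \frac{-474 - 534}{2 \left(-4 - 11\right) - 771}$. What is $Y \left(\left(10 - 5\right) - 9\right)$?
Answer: $- \frac{448}{89} \approx -5.0337$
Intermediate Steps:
$Y = \frac{112}{89}$ ($Y = - \frac{1008}{2 \left(-15\right) - 771} = - \frac{1008}{-30 - 771} = - \frac{1008}{-801} = \left(-1008\right) \left(- \frac{1}{801}\right) = \frac{112}{89} \approx 1.2584$)
$Y \left(\left(10 - 5\right) - 9\right) = \frac{112 \left(\left(10 - 5\right) - 9\right)}{89} = \frac{112 \left(5 - 9\right)}{89} = \frac{112}{89} \left(-4\right) = - \frac{448}{89}$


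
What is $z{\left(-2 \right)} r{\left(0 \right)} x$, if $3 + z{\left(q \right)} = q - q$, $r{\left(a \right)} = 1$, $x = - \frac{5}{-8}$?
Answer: $- \frac{15}{8} \approx -1.875$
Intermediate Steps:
$x = \frac{5}{8}$ ($x = \left(-5\right) \left(- \frac{1}{8}\right) = \frac{5}{8} \approx 0.625$)
$z{\left(q \right)} = -3$ ($z{\left(q \right)} = -3 + \left(q - q\right) = -3 + 0 = -3$)
$z{\left(-2 \right)} r{\left(0 \right)} x = \left(-3\right) 1 \cdot \frac{5}{8} = \left(-3\right) \frac{5}{8} = - \frac{15}{8}$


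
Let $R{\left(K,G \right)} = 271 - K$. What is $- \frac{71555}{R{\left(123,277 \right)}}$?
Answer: $- \frac{71555}{148} \approx -483.48$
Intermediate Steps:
$- \frac{71555}{R{\left(123,277 \right)}} = - \frac{71555}{271 - 123} = - \frac{71555}{148}$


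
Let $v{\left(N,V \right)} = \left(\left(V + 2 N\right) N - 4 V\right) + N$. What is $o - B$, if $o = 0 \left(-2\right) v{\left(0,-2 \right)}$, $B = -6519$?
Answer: $6519$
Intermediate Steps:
$v{\left(N,V \right)} = N - 4 V + N \left(V + 2 N\right)$ ($v{\left(N,V \right)} = \left(N \left(V + 2 N\right) - 4 V\right) + N = \left(- 4 V + N \left(V + 2 N\right)\right) + N = N - 4 V + N \left(V + 2 N\right)$)
$o = 0$ ($o = 0 \left(-2\right) \left(0 - -8 + 2 \cdot 0^{2} + 0 \left(-2\right)\right) = 0 \left(0 + 8 + 2 \cdot 0 + 0\right) = 0 \left(0 + 8 + 0 + 0\right) = 0 \cdot 8 = 0$)
$o - B = 0 - -6519 = 0 + 6519 = 6519$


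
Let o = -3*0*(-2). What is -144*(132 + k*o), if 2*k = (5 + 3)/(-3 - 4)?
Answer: -19008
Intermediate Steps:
k = -4/7 (k = ((5 + 3)/(-3 - 4))/2 = (8/(-7))/2 = (8*(-⅐))/2 = (½)*(-8/7) = -4/7 ≈ -0.57143)
o = 0 (o = 0*(-2) = 0)
-144*(132 + k*o) = -144*(132 - 4/7*0) = -144*(132 + 0) = -144*132 = -19008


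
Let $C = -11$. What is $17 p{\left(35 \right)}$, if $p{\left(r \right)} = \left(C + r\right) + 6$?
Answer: $510$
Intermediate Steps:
$p{\left(r \right)} = -5 + r$ ($p{\left(r \right)} = \left(-11 + r\right) + 6 = -5 + r$)
$17 p{\left(35 \right)} = 17 \left(-5 + 35\right) = 17 \cdot 30 = 510$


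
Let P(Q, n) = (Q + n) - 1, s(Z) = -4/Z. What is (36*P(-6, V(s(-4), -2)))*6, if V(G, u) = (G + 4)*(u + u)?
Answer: -5832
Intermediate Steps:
V(G, u) = 2*u*(4 + G) (V(G, u) = (4 + G)*(2*u) = 2*u*(4 + G))
P(Q, n) = -1 + Q + n
(36*P(-6, V(s(-4), -2)))*6 = (36*(-1 - 6 + 2*(-2)*(4 - 4/(-4))))*6 = (36*(-1 - 6 + 2*(-2)*(4 - 4*(-1/4))))*6 = (36*(-1 - 6 + 2*(-2)*(4 + 1)))*6 = (36*(-1 - 6 + 2*(-2)*5))*6 = (36*(-1 - 6 - 20))*6 = (36*(-27))*6 = -972*6 = -5832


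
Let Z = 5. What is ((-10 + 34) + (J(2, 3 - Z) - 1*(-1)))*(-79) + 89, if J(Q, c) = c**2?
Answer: -2202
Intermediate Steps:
((-10 + 34) + (J(2, 3 - Z) - 1*(-1)))*(-79) + 89 = ((-10 + 34) + ((3 - 1*5)**2 - 1*(-1)))*(-79) + 89 = (24 + ((3 - 5)**2 + 1))*(-79) + 89 = (24 + ((-2)**2 + 1))*(-79) + 89 = (24 + (4 + 1))*(-79) + 89 = (24 + 5)*(-79) + 89 = 29*(-79) + 89 = -2291 + 89 = -2202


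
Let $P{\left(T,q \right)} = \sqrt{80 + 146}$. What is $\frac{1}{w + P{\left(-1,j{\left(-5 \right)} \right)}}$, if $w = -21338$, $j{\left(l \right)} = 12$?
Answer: $- \frac{10669}{227655009} - \frac{\sqrt{226}}{455310018} \approx -4.6898 \cdot 10^{-5}$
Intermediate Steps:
$P{\left(T,q \right)} = \sqrt{226}$
$\frac{1}{w + P{\left(-1,j{\left(-5 \right)} \right)}} = \frac{1}{-21338 + \sqrt{226}}$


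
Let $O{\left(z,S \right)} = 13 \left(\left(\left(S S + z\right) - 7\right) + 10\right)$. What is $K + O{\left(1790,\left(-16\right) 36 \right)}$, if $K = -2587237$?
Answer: $1749160$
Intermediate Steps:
$O{\left(z,S \right)} = 39 + 13 z + 13 S^{2}$ ($O{\left(z,S \right)} = 13 \left(\left(\left(S^{2} + z\right) - 7\right) + 10\right) = 13 \left(\left(\left(z + S^{2}\right) - 7\right) + 10\right) = 13 \left(\left(-7 + z + S^{2}\right) + 10\right) = 13 \left(3 + z + S^{2}\right) = 39 + 13 z + 13 S^{2}$)
$K + O{\left(1790,\left(-16\right) 36 \right)} = -2587237 + \left(39 + 13 \cdot 1790 + 13 \left(\left(-16\right) 36\right)^{2}\right) = -2587237 + \left(39 + 23270 + 13 \left(-576\right)^{2}\right) = -2587237 + \left(39 + 23270 + 13 \cdot 331776\right) = -2587237 + \left(39 + 23270 + 4313088\right) = -2587237 + 4336397 = 1749160$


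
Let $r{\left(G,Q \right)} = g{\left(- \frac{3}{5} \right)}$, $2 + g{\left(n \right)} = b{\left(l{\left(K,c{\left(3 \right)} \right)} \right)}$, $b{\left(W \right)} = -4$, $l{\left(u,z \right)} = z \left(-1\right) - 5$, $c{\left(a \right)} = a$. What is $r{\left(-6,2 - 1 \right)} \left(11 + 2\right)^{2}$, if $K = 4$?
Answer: $-1014$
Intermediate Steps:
$l{\left(u,z \right)} = -5 - z$ ($l{\left(u,z \right)} = - z - 5 = -5 - z$)
$g{\left(n \right)} = -6$ ($g{\left(n \right)} = -2 - 4 = -6$)
$r{\left(G,Q \right)} = -6$
$r{\left(-6,2 - 1 \right)} \left(11 + 2\right)^{2} = - 6 \left(11 + 2\right)^{2} = - 6 \cdot 13^{2} = \left(-6\right) 169 = -1014$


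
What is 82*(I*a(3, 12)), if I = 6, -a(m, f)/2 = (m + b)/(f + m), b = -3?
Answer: 0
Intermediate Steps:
a(m, f) = -2*(-3 + m)/(f + m) (a(m, f) = -2*(m - 3)/(f + m) = -2*(-3 + m)/(f + m))
82*(I*a(3, 12)) = 82*(6*(2*(3 - 1*3)/(12 + 3))) = 82*(6*(2*(3 - 3)/15)) = 82*(6*(2*(1/15)*0)) = 82*(6*0) = 82*0 = 0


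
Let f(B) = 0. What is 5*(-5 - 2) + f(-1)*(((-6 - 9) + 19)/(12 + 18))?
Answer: -35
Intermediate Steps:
5*(-5 - 2) + f(-1)*(((-6 - 9) + 19)/(12 + 18)) = 5*(-5 - 2) + 0*(((-6 - 9) + 19)/(12 + 18)) = 5*(-7) + 0*((-15 + 19)/30) = -35 + 0*(4*(1/30)) = -35 + 0*(2/15) = -35 + 0 = -35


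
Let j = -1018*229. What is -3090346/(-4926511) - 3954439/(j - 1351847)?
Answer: 24379689841603/7808367213159 ≈ 3.1223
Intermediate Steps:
j = -233122
-3090346/(-4926511) - 3954439/(j - 1351847) = -3090346/(-4926511) - 3954439/(-233122 - 1351847) = -3090346*(-1/4926511) - 3954439/(-1584969) = 3090346/4926511 - 3954439*(-1/1584969) = 3090346/4926511 + 3954439/1584969 = 24379689841603/7808367213159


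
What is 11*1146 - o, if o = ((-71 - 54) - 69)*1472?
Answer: 298174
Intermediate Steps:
o = -285568 (o = (-125 - 69)*1472 = -194*1472 = -285568)
11*1146 - o = 11*1146 - 1*(-285568) = 12606 + 285568 = 298174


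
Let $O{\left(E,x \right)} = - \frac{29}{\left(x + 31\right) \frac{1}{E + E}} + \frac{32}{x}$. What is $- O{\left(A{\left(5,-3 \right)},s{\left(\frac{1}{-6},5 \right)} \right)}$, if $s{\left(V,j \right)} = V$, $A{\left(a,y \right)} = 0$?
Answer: $192$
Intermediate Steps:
$O{\left(E,x \right)} = \frac{32}{x} - \frac{58 E}{31 + x}$ ($O{\left(E,x \right)} = - \frac{29}{\left(31 + x\right) \frac{1}{2 E}} + \frac{32}{x} = - \frac{29}{\frac{1}{2} \frac{1}{E} \left(31 + x\right)} + \frac{32}{x} = - 29 \frac{2 E}{31 + x} + \frac{32}{x} = - \frac{58 E}{31 + x} + \frac{32}{x} = \frac{32}{x} - \frac{58 E}{31 + x}$)
$- O{\left(A{\left(5,-3 \right)},s{\left(\frac{1}{-6},5 \right)} \right)} = - \frac{2 \left(496 + \frac{16}{-6} - \frac{0}{-6}\right)}{\frac{1}{-6} \left(31 + \frac{1}{-6}\right)} = - \frac{2 \left(496 + 16 \left(- \frac{1}{6}\right) - 0 \left(- \frac{1}{6}\right)\right)}{\left(- \frac{1}{6}\right) \left(31 - \frac{1}{6}\right)} = - \frac{2 \left(-6\right) \left(496 - \frac{8}{3} + 0\right)}{\frac{185}{6}} = - \frac{2 \left(-6\right) 6 \cdot 1480}{185 \cdot 3} = \left(-1\right) \left(-192\right) = 192$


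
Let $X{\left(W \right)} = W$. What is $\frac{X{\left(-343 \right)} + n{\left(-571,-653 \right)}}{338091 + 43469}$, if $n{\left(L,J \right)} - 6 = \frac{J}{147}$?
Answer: $- \frac{6274}{7011165} \approx -0.00089486$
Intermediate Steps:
$n{\left(L,J \right)} = 6 + \frac{J}{147}$
$\frac{X{\left(-343 \right)} + n{\left(-571,-653 \right)}}{338091 + 43469} = \frac{-343 + \left(6 + \frac{1}{147} \left(-653\right)\right)}{338091 + 43469} = \frac{-343 + \left(6 - \frac{653}{147}\right)}{381560} = \left(-343 + \frac{229}{147}\right) \frac{1}{381560} = \left(- \frac{50192}{147}\right) \frac{1}{381560} = - \frac{6274}{7011165}$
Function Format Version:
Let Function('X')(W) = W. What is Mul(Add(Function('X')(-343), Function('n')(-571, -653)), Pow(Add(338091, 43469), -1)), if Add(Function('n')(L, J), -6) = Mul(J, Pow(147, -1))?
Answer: Rational(-6274, 7011165) ≈ -0.00089486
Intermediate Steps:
Function('n')(L, J) = Add(6, Mul(Rational(1, 147), J)) (Function('n')(L, J) = Add(6, Mul(J, Pow(147, -1))) = Add(6, Mul(J, Rational(1, 147))) = Add(6, Mul(Rational(1, 147), J)))
Mul(Add(Function('X')(-343), Function('n')(-571, -653)), Pow(Add(338091, 43469), -1)) = Mul(Add(-343, Add(6, Mul(Rational(1, 147), -653))), Pow(Add(338091, 43469), -1)) = Mul(Add(-343, Add(6, Rational(-653, 147))), Pow(381560, -1)) = Mul(Add(-343, Rational(229, 147)), Rational(1, 381560)) = Mul(Rational(-50192, 147), Rational(1, 381560)) = Rational(-6274, 7011165)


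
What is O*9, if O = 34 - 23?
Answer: 99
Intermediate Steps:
O = 11
O*9 = 11*9 = 99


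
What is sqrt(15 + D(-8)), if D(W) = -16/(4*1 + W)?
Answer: sqrt(19) ≈ 4.3589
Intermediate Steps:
D(W) = -16/(4 + W)
sqrt(15 + D(-8)) = sqrt(15 - 16/(4 - 8)) = sqrt(15 - 16/(-4)) = sqrt(15 - 16*(-1/4)) = sqrt(15 + 4) = sqrt(19)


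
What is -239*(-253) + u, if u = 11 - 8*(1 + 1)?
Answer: 60462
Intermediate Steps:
u = -5 (u = 11 - 8*2 = 11 - 16 = -5)
-239*(-253) + u = -239*(-253) - 5 = 60467 - 5 = 60462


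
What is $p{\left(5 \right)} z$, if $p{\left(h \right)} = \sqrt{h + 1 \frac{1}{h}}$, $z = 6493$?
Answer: $\frac{6493 \sqrt{130}}{5} \approx 14806.0$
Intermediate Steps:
$p{\left(h \right)} = \sqrt{h + \frac{1}{h}}$
$p{\left(5 \right)} z = \sqrt{5 + \frac{1}{5}} \cdot 6493 = \sqrt{\frac{26}{5}} \cdot 6493 = \frac{\sqrt{130}}{5} \cdot 6493 = \frac{6493 \sqrt{130}}{5}$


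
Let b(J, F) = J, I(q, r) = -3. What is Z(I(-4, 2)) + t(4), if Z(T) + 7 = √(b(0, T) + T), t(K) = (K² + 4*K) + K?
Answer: 29 + I*√3 ≈ 29.0 + 1.732*I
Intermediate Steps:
t(K) = K² + 5*K
Z(T) = -7 + √T (Z(T) = -7 + √(0 + T) = -7 + √T)
Z(I(-4, 2)) + t(4) = (-7 + √(-3)) + 4*(5 + 4) = (-7 + I*√3) + 4*9 = (-7 + I*√3) + 36 = 29 + I*√3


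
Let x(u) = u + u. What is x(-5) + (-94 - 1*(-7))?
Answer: -97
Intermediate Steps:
x(u) = 2*u
x(-5) + (-94 - 1*(-7)) = 2*(-5) + (-94 - 1*(-7)) = -10 + (-94 + 7) = -10 - 87 = -97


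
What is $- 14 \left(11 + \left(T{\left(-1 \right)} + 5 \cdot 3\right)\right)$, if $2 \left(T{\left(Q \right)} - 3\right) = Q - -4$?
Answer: $-427$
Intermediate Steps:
$T{\left(Q \right)} = 5 + \frac{Q}{2}$ ($T{\left(Q \right)} = 3 + \frac{Q - -4}{2} = 3 + \frac{Q + 4}{2} = 3 + \frac{4 + Q}{2} = 3 + \left(2 + \frac{Q}{2}\right) = 5 + \frac{Q}{2}$)
$- 14 \left(11 + \left(T{\left(-1 \right)} + 5 \cdot 3\right)\right) = - 14 \left(11 + \left(\left(5 + \frac{1}{2} \left(-1\right)\right) + 5 \cdot 3\right)\right) = - 14 \left(11 + \left(\left(5 - \frac{1}{2}\right) + 15\right)\right) = - 14 \left(11 + \left(\frac{9}{2} + 15\right)\right) = - 14 \left(11 + \frac{39}{2}\right) = \left(-14\right) \frac{61}{2} = -427$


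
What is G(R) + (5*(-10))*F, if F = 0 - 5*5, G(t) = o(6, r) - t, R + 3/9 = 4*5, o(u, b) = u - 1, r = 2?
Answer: 3706/3 ≈ 1235.3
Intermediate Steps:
o(u, b) = -1 + u
R = 59/3 (R = -⅓ + 4*5 = -⅓ + 20 = 59/3 ≈ 19.667)
G(t) = 5 - t (G(t) = (-1 + 6) - t = 5 - t)
F = -25 (F = 0 - 25 = -25)
G(R) + (5*(-10))*F = (5 - 1*59/3) + (5*(-10))*(-25) = (5 - 59/3) - 50*(-25) = -44/3 + 1250 = 3706/3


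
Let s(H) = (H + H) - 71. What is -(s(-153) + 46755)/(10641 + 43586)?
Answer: -46378/54227 ≈ -0.85526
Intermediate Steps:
s(H) = -71 + 2*H (s(H) = 2*H - 71 = -71 + 2*H)
-(s(-153) + 46755)/(10641 + 43586) = -((-71 + 2*(-153)) + 46755)/(10641 + 43586) = -((-71 - 306) + 46755)/54227 = -(-377 + 46755)/54227 = -46378/54227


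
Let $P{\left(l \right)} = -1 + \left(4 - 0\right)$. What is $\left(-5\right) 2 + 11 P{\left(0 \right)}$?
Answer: $23$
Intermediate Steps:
$P{\left(l \right)} = 3$ ($P{\left(l \right)} = -1 + \left(4 + 0\right) = -1 + 4 = 3$)
$\left(-5\right) 2 + 11 P{\left(0 \right)} = \left(-5\right) 2 + 11 \cdot 3 = -10 + 33 = 23$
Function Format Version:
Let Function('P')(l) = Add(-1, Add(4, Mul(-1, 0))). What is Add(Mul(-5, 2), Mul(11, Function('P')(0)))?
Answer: 23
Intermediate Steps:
Function('P')(l) = 3 (Function('P')(l) = Add(-1, Add(4, 0)) = Add(-1, 4) = 3)
Add(Mul(-5, 2), Mul(11, Function('P')(0))) = Add(Mul(-5, 2), Mul(11, 3)) = Add(-10, 33) = 23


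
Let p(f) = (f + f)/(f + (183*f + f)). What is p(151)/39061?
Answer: 2/7226285 ≈ 2.7677e-7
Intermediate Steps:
p(f) = 2/185 (p(f) = (2*f)/(f + 184*f) = (2*f)/((185*f)) = (2*f)*(1/(185*f)) = 2/185)
p(151)/39061 = (2/185)/39061 = (2/185)*(1/39061) = 2/7226285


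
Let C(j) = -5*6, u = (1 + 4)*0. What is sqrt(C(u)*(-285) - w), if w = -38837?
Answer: sqrt(47387) ≈ 217.69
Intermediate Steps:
u = 0 (u = 5*0 = 0)
C(j) = -30
sqrt(C(u)*(-285) - w) = sqrt(-30*(-285) - 1*(-38837)) = sqrt(8550 + 38837) = sqrt(47387)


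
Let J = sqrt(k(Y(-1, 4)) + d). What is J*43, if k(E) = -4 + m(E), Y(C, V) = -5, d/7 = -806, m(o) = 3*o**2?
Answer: 129*I*sqrt(619) ≈ 3209.5*I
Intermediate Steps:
d = -5642 (d = 7*(-806) = -5642)
k(E) = -4 + 3*E**2
J = 3*I*sqrt(619) (J = sqrt((-4 + 3*(-5)**2) - 5642) = sqrt((-4 + 3*25) - 5642) = sqrt((-4 + 75) - 5642) = sqrt(71 - 5642) = sqrt(-5571) = 3*I*sqrt(619) ≈ 74.639*I)
J*43 = (3*I*sqrt(619))*43 = 129*I*sqrt(619)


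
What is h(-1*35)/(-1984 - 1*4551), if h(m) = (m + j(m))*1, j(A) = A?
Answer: 14/1307 ≈ 0.010712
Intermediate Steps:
h(m) = 2*m (h(m) = (m + m)*1 = (2*m)*1 = 2*m)
h(-1*35)/(-1984 - 1*4551) = (2*(-1*35))/(-1984 - 1*4551) = (2*(-35))/(-1984 - 4551) = -70/(-6535) = -70*(-1/6535) = 14/1307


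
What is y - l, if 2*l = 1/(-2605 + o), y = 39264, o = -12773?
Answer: 1207603585/30756 ≈ 39264.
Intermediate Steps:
l = -1/30756 (l = 1/(2*(-2605 - 12773)) = (1/2)/(-15378) = (1/2)*(-1/15378) = -1/30756 ≈ -3.2514e-5)
y - l = 39264 - 1*(-1/30756) = 39264 + 1/30756 = 1207603585/30756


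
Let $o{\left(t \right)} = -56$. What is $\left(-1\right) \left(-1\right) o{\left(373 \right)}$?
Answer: $-56$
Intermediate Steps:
$\left(-1\right) \left(-1\right) o{\left(373 \right)} = \left(-1\right) \left(-1\right) \left(-56\right) = 1 \left(-56\right) = -56$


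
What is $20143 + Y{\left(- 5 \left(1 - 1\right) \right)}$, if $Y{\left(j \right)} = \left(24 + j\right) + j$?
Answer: $20167$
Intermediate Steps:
$Y{\left(j \right)} = 24 + 2 j$
$20143 + Y{\left(- 5 \left(1 - 1\right) \right)} = 20143 + \left(24 + 2 \left(- 5 \left(1 - 1\right)\right)\right) = 20143 + \left(24 + 2 \left(\left(-5\right) 0\right)\right) = 20143 + \left(24 + 2 \cdot 0\right) = 20143 + \left(24 + 0\right) = 20143 + 24 = 20167$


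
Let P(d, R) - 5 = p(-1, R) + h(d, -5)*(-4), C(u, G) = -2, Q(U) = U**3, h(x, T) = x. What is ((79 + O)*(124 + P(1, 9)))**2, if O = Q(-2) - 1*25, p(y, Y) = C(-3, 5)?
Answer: 32012964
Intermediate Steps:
p(y, Y) = -2
P(d, R) = 3 - 4*d (P(d, R) = 5 + (-2 + d*(-4)) = 5 + (-2 - 4*d) = 3 - 4*d)
O = -33 (O = (-2)**3 - 1*25 = -8 - 25 = -33)
((79 + O)*(124 + P(1, 9)))**2 = ((79 - 33)*(124 + (3 - 4*1)))**2 = (46*(124 + (3 - 4)))**2 = (46*(124 - 1))**2 = (46*123)**2 = 5658**2 = 32012964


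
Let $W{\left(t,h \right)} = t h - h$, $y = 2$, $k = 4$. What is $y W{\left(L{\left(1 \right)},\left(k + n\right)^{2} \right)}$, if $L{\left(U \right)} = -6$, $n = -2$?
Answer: $-56$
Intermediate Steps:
$W{\left(t,h \right)} = - h + h t$ ($W{\left(t,h \right)} = h t - h = - h + h t$)
$y W{\left(L{\left(1 \right)},\left(k + n\right)^{2} \right)} = 2 \left(4 - 2\right)^{2} \left(-1 - 6\right) = 2 \cdot 2^{2} \left(-7\right) = 2 \cdot 4 \left(-7\right) = 2 \left(-28\right) = -56$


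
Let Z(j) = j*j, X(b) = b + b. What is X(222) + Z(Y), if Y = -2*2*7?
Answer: 1228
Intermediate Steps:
Y = -28 (Y = -4*7 = -28)
X(b) = 2*b
Z(j) = j²
X(222) + Z(Y) = 2*222 + (-28)² = 444 + 784 = 1228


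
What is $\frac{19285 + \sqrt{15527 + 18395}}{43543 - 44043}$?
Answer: $- \frac{3857}{100} - \frac{\sqrt{33922}}{500} \approx -38.938$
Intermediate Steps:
$\frac{19285 + \sqrt{15527 + 18395}}{43543 - 44043} = \frac{19285 + \sqrt{33922}}{-500} = \left(19285 + \sqrt{33922}\right) \left(- \frac{1}{500}\right) = - \frac{3857}{100} - \frac{\sqrt{33922}}{500}$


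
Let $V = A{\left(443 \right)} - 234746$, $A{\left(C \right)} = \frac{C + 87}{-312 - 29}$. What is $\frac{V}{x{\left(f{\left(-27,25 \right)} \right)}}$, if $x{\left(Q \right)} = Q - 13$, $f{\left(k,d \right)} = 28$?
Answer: $- \frac{26682972}{1705} \approx -15650.0$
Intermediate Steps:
$x{\left(Q \right)} = -13 + Q$ ($x{\left(Q \right)} = Q - 13 = -13 + Q$)
$A{\left(C \right)} = - \frac{87}{341} - \frac{C}{341}$ ($A{\left(C \right)} = \frac{87 + C}{-341} = \left(87 + C\right) \left(- \frac{1}{341}\right) = - \frac{87}{341} - \frac{C}{341}$)
$V = - \frac{80048916}{341}$ ($V = \left(- \frac{87}{341} - \frac{443}{341}\right) - 234746 = - \frac{530}{341} - 234746 = - \frac{80048916}{341} \approx -2.3475 \cdot 10^{5}$)
$\frac{V}{x{\left(f{\left(-27,25 \right)} \right)}} = - \frac{80048916}{341 \left(-13 + 28\right)} = - \frac{80048916}{341 \cdot 15} = \left(- \frac{80048916}{341}\right) \frac{1}{15} = - \frac{26682972}{1705}$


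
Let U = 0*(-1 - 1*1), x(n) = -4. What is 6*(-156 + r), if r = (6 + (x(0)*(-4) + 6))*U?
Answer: -936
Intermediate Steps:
U = 0 (U = 0*(-1 - 1) = 0*(-2) = 0)
r = 0 (r = (6 + (-4*(-4) + 6))*0 = (6 + (16 + 6))*0 = (6 + 22)*0 = 28*0 = 0)
6*(-156 + r) = 6*(-156 + 0) = 6*(-156) = -936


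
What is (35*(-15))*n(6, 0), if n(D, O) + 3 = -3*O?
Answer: 1575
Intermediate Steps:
n(D, O) = -3 - 3*O
(35*(-15))*n(6, 0) = (35*(-15))*(-3 - 3*0) = -525*(-3 + 0) = -525*(-3) = 1575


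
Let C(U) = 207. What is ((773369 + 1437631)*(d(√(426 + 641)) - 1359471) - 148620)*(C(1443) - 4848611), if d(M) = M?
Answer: 14573286826971726480 - 10719821244000*√1067 ≈ 1.4573e+19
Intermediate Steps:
((773369 + 1437631)*(d(√(426 + 641)) - 1359471) - 148620)*(C(1443) - 4848611) = ((773369 + 1437631)*(√(426 + 641) - 1359471) - 148620)*(207 - 4848611) = (2211000*(√1067 - 1359471) - 148620)*(-4848404) = (2211000*(-1359471 + √1067) - 148620)*(-4848404) = ((-3005790381000 + 2211000*√1067) - 148620)*(-4848404) = (-3005790529620 + 2211000*√1067)*(-4848404) = 14573286826971726480 - 10719821244000*√1067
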